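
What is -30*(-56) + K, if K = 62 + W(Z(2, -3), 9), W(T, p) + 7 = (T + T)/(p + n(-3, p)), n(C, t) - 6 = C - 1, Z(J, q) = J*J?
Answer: 19093/11 ≈ 1735.7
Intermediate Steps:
Z(J, q) = J**2
n(C, t) = 5 + C (n(C, t) = 6 + (C - 1) = 6 + (-1 + C) = 5 + C)
W(T, p) = -7 + 2*T/(2 + p) (W(T, p) = -7 + (T + T)/(p + (5 - 3)) = -7 + (2*T)/(p + 2) = -7 + (2*T)/(2 + p) = -7 + 2*T/(2 + p))
K = 613/11 (K = 62 + (-14 - 7*9 + 2*2**2)/(2 + 9) = 62 + (-14 - 63 + 2*4)/11 = 62 + (-14 - 63 + 8)/11 = 62 + (1/11)*(-69) = 62 - 69/11 = 613/11 ≈ 55.727)
-30*(-56) + K = -30*(-56) + 613/11 = 1680 + 613/11 = 19093/11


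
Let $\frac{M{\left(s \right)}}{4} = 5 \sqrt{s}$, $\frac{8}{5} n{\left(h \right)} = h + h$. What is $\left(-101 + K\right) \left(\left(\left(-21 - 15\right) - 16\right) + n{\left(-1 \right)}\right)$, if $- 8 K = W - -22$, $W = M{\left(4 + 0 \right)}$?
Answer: $\frac{92655}{16} \approx 5790.9$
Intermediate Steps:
$n{\left(h \right)} = \frac{5 h}{4}$ ($n{\left(h \right)} = \frac{5 \left(h + h\right)}{8} = \frac{5 \cdot 2 h}{8} = \frac{5 h}{4}$)
$M{\left(s \right)} = 20 \sqrt{s}$ ($M{\left(s \right)} = 4 \cdot 5 \sqrt{s} = 20 \sqrt{s}$)
$W = 40$ ($W = 20 \sqrt{4 + 0} = 20 \sqrt{4} = 20 \cdot 2 = 40$)
$K = - \frac{31}{4}$ ($K = - \frac{40 - -22}{8} = - \frac{40 + 22}{8} = \left(- \frac{1}{8}\right) 62 = - \frac{31}{4} \approx -7.75$)
$\left(-101 + K\right) \left(\left(\left(-21 - 15\right) - 16\right) + n{\left(-1 \right)}\right) = \left(-101 - \frac{31}{4}\right) \left(\left(\left(-21 - 15\right) - 16\right) + \frac{5}{4} \left(-1\right)\right) = - \frac{435 \left(\left(-36 - 16\right) - \frac{5}{4}\right)}{4} = - \frac{435 \left(-52 - \frac{5}{4}\right)}{4} = \left(- \frac{435}{4}\right) \left(- \frac{213}{4}\right) = \frac{92655}{16}$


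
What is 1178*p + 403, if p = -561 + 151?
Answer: -482577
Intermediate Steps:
p = -410
1178*p + 403 = 1178*(-410) + 403 = -482980 + 403 = -482577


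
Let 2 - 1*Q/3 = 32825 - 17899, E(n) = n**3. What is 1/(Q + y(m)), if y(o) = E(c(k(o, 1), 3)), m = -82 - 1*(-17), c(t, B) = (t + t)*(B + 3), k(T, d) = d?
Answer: -1/43044 ≈ -2.3232e-5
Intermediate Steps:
c(t, B) = 2*t*(3 + B) (c(t, B) = (2*t)*(3 + B) = 2*t*(3 + B))
m = -65 (m = -82 + 17 = -65)
Q = -44772 (Q = 6 - 3*(32825 - 17899) = 6 - 3*14926 = 6 - 44778 = -44772)
y(o) = 1728 (y(o) = (2*1*(3 + 3))**3 = (2*1*6)**3 = 12**3 = 1728)
1/(Q + y(m)) = 1/(-44772 + 1728) = 1/(-43044) = -1/43044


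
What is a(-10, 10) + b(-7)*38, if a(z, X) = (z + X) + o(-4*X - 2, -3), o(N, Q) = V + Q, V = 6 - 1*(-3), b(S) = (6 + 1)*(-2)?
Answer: -526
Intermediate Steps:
b(S) = -14 (b(S) = 7*(-2) = -14)
V = 9 (V = 6 + 3 = 9)
o(N, Q) = 9 + Q
a(z, X) = 6 + X + z (a(z, X) = (z + X) + (9 - 3) = (X + z) + 6 = 6 + X + z)
a(-10, 10) + b(-7)*38 = (6 + 10 - 10) - 14*38 = 6 - 532 = -526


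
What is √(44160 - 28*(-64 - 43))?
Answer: 2*√11789 ≈ 217.15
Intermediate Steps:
√(44160 - 28*(-64 - 43)) = √(44160 - 28*(-107)) = √(44160 + 2996) = √47156 = 2*√11789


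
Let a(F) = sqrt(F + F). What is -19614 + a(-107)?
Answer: -19614 + I*sqrt(214) ≈ -19614.0 + 14.629*I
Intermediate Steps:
a(F) = sqrt(2)*sqrt(F) (a(F) = sqrt(2*F) = sqrt(2)*sqrt(F))
-19614 + a(-107) = -19614 + sqrt(2)*sqrt(-107) = -19614 + sqrt(2)*(I*sqrt(107)) = -19614 + I*sqrt(214)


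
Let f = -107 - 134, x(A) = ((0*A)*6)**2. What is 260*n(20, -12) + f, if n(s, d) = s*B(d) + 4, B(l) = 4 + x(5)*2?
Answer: 21599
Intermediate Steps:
x(A) = 0 (x(A) = (0*6)**2 = 0**2 = 0)
f = -241
B(l) = 4 (B(l) = 4 + 0*2 = 4 + 0 = 4)
n(s, d) = 4 + 4*s (n(s, d) = s*4 + 4 = 4*s + 4 = 4 + 4*s)
260*n(20, -12) + f = 260*(4 + 4*20) - 241 = 260*(4 + 80) - 241 = 260*84 - 241 = 21840 - 241 = 21599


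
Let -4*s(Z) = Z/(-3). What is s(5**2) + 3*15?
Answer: 565/12 ≈ 47.083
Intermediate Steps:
s(Z) = Z/12 (s(Z) = -Z/(4*(-3)) = -Z*(-1)/(4*3) = -(-1)*Z/12 = Z/12)
s(5**2) + 3*15 = (1/12)*5**2 + 3*15 = (1/12)*25 + 45 = 25/12 + 45 = 565/12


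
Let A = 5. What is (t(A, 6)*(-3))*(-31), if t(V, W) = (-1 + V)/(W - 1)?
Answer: 372/5 ≈ 74.400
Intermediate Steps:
t(V, W) = (-1 + V)/(-1 + W)
(t(A, 6)*(-3))*(-31) = (((-1 + 5)/(-1 + 6))*(-3))*(-31) = ((4/5)*(-3))*(-31) = -12/5*(-31) = 372/5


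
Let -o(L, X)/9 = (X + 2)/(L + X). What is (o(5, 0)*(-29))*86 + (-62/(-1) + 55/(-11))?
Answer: 45177/5 ≈ 9035.4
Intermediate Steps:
o(L, X) = -9*(2 + X)/(L + X) (o(L, X) = -9*(X + 2)/(L + X) = -9*(2 + X)/(L + X))
(o(5, 0)*(-29))*86 + (-62/(-1) + 55/(-11)) = ((9*(-2 - 1*0)/(5 + 0))*(-29))*86 + (-62/(-1) + 55/(-11)) = ((9*(-2 + 0)/5)*(-29))*86 + (-62*(-1) + 55*(-1/11)) = ((9*(⅕)*(-2))*(-29))*86 + (62 - 5) = -18/5*(-29)*86 + 57 = (522/5)*86 + 57 = 44892/5 + 57 = 45177/5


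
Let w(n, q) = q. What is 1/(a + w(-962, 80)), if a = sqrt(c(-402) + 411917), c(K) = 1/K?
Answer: -32160/163017833 + sqrt(66567434466)/163017833 ≈ 0.0013854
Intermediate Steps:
a = sqrt(66567434466)/402 (a = sqrt(1/(-402) + 411917) = sqrt(-1/402 + 411917) = sqrt(165590633/402) = sqrt(66567434466)/402 ≈ 641.81)
1/(a + w(-962, 80)) = 1/(sqrt(66567434466)/402 + 80) = 1/(80 + sqrt(66567434466)/402)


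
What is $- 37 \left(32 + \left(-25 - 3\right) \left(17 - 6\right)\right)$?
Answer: $10212$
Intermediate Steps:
$- 37 \left(32 + \left(-25 - 3\right) \left(17 - 6\right)\right) = - 37 \left(32 - 308\right) = \left(-37\right) \left(-276\right) = 10212$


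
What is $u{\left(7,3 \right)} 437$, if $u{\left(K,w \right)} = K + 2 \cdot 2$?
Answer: $4807$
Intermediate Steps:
$u{\left(K,w \right)} = 4 + K$ ($u{\left(K,w \right)} = K + 4 = 4 + K$)
$u{\left(7,3 \right)} 437 = \left(4 + 7\right) 437 = 11 \cdot 437 = 4807$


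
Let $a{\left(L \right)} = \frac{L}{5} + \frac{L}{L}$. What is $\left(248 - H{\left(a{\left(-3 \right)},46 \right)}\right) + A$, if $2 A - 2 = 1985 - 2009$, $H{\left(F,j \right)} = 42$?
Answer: $195$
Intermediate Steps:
$a{\left(L \right)} = 1 + \frac{L}{5}$ ($a{\left(L \right)} = L \frac{1}{5} + 1 = \frac{L}{5} + 1 = 1 + \frac{L}{5}$)
$A = -11$ ($A = 1 + \frac{1985 - 2009}{2} = 1 + \frac{1}{2} \left(-24\right) = 1 - 12 = -11$)
$\left(248 - H{\left(a{\left(-3 \right)},46 \right)}\right) + A = \left(248 - 42\right) - 11 = 206 - 11 = 195$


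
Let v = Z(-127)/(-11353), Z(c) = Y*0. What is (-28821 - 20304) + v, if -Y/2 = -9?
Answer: -49125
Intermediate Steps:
Y = 18 (Y = -2*(-9) = 18)
Z(c) = 0 (Z(c) = 18*0 = 0)
v = 0 (v = 0/(-11353) = 0*(-1/11353) = 0)
(-28821 - 20304) + v = (-28821 - 20304) + 0 = -49125 + 0 = -49125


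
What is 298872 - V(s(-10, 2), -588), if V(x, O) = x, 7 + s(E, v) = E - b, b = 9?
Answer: 298898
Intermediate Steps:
s(E, v) = -16 + E (s(E, v) = -7 + (E - 1*9) = -7 + (E - 9) = -7 + (-9 + E) = -16 + E)
298872 - V(s(-10, 2), -588) = 298872 - (-16 - 10) = 298872 - 1*(-26) = 298872 + 26 = 298898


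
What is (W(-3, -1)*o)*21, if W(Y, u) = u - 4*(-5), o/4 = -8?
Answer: -12768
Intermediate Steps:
o = -32 (o = 4*(-8) = -32)
W(Y, u) = 20 + u (W(Y, u) = u + 20 = 20 + u)
(W(-3, -1)*o)*21 = ((20 - 1)*(-32))*21 = (19*(-32))*21 = -608*21 = -12768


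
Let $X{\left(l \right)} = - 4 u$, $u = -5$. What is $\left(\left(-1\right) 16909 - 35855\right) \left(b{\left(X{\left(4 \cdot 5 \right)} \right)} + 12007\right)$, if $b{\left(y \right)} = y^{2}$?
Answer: $-654642948$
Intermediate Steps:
$X{\left(l \right)} = 20$ ($X{\left(l \right)} = \left(-4\right) \left(-5\right) = 20$)
$\left(\left(-1\right) 16909 - 35855\right) \left(b{\left(X{\left(4 \cdot 5 \right)} \right)} + 12007\right) = \left(\left(-1\right) 16909 - 35855\right) \left(20^{2} + 12007\right) = \left(-16909 - 35855\right) \left(400 + 12007\right) = \left(-52764\right) 12407 = -654642948$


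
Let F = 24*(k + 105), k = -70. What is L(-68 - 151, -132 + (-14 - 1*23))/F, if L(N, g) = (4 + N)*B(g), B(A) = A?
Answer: 7267/168 ≈ 43.256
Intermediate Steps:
F = 840 (F = 24*(-70 + 105) = 24*35 = 840)
L(N, g) = g*(4 + N) (L(N, g) = (4 + N)*g = g*(4 + N))
L(-68 - 151, -132 + (-14 - 1*23))/F = ((-132 + (-14 - 1*23))*(4 + (-68 - 151)))/840 = ((-132 + (-14 - 23))*(4 - 219))*(1/840) = ((-132 - 37)*(-215))*(1/840) = -169*(-215)*(1/840) = 36335*(1/840) = 7267/168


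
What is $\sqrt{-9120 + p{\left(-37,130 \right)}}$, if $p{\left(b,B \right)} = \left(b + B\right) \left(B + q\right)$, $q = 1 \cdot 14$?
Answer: $4 \sqrt{267} \approx 65.361$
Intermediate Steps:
$q = 14$
$p{\left(b,B \right)} = \left(14 + B\right) \left(B + b\right)$ ($p{\left(b,B \right)} = \left(b + B\right) \left(B + 14\right) = \left(B + b\right) \left(14 + B\right) = \left(14 + B\right) \left(B + b\right)$)
$\sqrt{-9120 + p{\left(-37,130 \right)}} = \sqrt{-9120 + \left(130^{2} + 14 \cdot 130 + 14 \left(-37\right) + 130 \left(-37\right)\right)} = \sqrt{-9120 + \left(16900 + 1820 - 518 - 4810\right)} = \sqrt{-9120 + 13392} = \sqrt{4272} = 4 \sqrt{267}$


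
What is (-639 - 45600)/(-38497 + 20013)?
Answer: 46239/18484 ≈ 2.5016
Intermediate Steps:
(-639 - 45600)/(-38497 + 20013) = -46239/(-18484) = -46239*(-1/18484) = 46239/18484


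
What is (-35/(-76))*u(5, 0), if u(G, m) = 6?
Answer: 105/38 ≈ 2.7632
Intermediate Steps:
(-35/(-76))*u(5, 0) = -35/(-76)*6 = -35*(-1/76)*6 = (35/76)*6 = 105/38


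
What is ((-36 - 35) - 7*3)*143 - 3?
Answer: -13159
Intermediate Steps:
((-36 - 35) - 7*3)*143 - 3 = (-71 - 21)*143 - 3 = -92*143 - 3 = -13156 - 3 = -13159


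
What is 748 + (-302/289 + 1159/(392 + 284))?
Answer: 146263071/195364 ≈ 748.67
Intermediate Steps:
748 + (-302/289 + 1159/(392 + 284)) = 748 + (-302*1/289 + 1159/676) = 748 + (-302/289 + 1159*(1/676)) = 748 + (-302/289 + 1159/676) = 748 + 130799/195364 = 146263071/195364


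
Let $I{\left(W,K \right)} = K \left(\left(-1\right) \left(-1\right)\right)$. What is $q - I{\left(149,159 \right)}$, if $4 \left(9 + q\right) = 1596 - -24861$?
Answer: $\frac{25785}{4} \approx 6446.3$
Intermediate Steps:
$I{\left(W,K \right)} = K$ ($I{\left(W,K \right)} = K 1 = K$)
$q = \frac{26421}{4}$ ($q = -9 + \frac{1596 - -24861}{4} = -9 + \frac{1596 + 24861}{4} = -9 + \frac{1}{4} \cdot 26457 = -9 + \frac{26457}{4} = \frac{26421}{4} \approx 6605.3$)
$q - I{\left(149,159 \right)} = \frac{26421}{4} - 159 = \frac{25785}{4}$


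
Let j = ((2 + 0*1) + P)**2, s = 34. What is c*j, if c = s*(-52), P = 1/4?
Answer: -17901/2 ≈ -8950.5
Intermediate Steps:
P = 1/4 ≈ 0.25000
c = -1768 (c = 34*(-52) = -1768)
j = 81/16 (j = ((2 + 0*1) + 1/4)**2 = ((2 + 0) + 1/4)**2 = (2 + 1/4)**2 = (9/4)**2 = 81/16 ≈ 5.0625)
c*j = -1768*81/16 = -17901/2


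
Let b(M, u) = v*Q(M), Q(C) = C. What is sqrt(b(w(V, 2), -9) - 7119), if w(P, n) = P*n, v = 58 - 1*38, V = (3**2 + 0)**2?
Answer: 3*I*sqrt(431) ≈ 62.282*I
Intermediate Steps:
V = 81 (V = (9 + 0)**2 = 9**2 = 81)
v = 20 (v = 58 - 38 = 20)
b(M, u) = 20*M
sqrt(b(w(V, 2), -9) - 7119) = sqrt(20*(81*2) - 7119) = sqrt(20*162 - 7119) = sqrt(3240 - 7119) = sqrt(-3879) = 3*I*sqrt(431)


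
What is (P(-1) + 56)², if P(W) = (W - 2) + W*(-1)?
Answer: 2916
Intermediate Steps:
P(W) = -2 (P(W) = (-2 + W) - W = -2)
(P(-1) + 56)² = (-2 + 56)² = 54² = 2916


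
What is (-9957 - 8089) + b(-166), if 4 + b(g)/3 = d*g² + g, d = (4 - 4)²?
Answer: -18556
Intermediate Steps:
d = 0 (d = 0² = 0)
b(g) = -12 + 3*g (b(g) = -12 + 3*(0*g² + g) = -12 + 3*(0 + g) = -12 + 3*g)
(-9957 - 8089) + b(-166) = (-9957 - 8089) + (-12 + 3*(-166)) = -18046 + (-12 - 498) = -18046 - 510 = -18556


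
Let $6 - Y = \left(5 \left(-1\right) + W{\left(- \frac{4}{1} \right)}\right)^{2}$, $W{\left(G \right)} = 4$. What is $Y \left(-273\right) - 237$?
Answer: $-1602$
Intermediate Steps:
$Y = 5$ ($Y = 6 - \left(5 \left(-1\right) + 4\right)^{2} = 6 - \left(-5 + 4\right)^{2} = 6 - \left(-1\right)^{2} = 6 - 1 = 5$)
$Y \left(-273\right) - 237 = 5 \left(-273\right) - 237 = -1365 - 237 = -1602$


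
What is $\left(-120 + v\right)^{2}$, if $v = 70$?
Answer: $2500$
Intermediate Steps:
$\left(-120 + v\right)^{2} = \left(-120 + 70\right)^{2} = \left(-50\right)^{2} = 2500$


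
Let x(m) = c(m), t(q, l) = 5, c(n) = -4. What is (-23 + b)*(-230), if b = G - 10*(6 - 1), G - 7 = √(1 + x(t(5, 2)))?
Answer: 15180 - 230*I*√3 ≈ 15180.0 - 398.37*I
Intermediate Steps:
x(m) = -4
G = 7 + I*√3 (G = 7 + √(1 - 4) = 7 + √(-3) = 7 + I*√3 ≈ 7.0 + 1.732*I)
b = -43 + I*√3 (b = (7 + I*√3) - 10*(6 - 1) = (7 + I*√3) - 10*5 = (7 + I*√3) - 50 = -43 + I*√3 ≈ -43.0 + 1.732*I)
(-23 + b)*(-230) = (-23 + (-43 + I*√3))*(-230) = (-66 + I*√3)*(-230) = 15180 - 230*I*√3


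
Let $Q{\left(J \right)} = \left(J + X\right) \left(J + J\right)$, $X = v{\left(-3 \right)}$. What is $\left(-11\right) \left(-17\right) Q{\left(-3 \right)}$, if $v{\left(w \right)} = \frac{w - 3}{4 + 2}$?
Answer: $4488$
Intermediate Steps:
$v{\left(w \right)} = - \frac{1}{2} + \frac{w}{6}$ ($v{\left(w \right)} = \frac{-3 + w}{6} = \left(-3 + w\right) \frac{1}{6} = - \frac{1}{2} + \frac{w}{6}$)
$X = -1$ ($X = - \frac{1}{2} + \frac{1}{6} \left(-3\right) = - \frac{1}{2} - \frac{1}{2} = -1$)
$Q{\left(J \right)} = 2 J \left(-1 + J\right)$ ($Q{\left(J \right)} = \left(J - 1\right) \left(J + J\right) = \left(-1 + J\right) 2 J = 2 J \left(-1 + J\right)$)
$\left(-11\right) \left(-17\right) Q{\left(-3 \right)} = \left(-11\right) \left(-17\right) 2 \left(-3\right) \left(-1 - 3\right) = 187 \cdot 2 \left(-3\right) \left(-4\right) = 187 \cdot 24 = 4488$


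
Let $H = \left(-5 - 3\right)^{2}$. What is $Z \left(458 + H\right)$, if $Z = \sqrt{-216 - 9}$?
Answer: $7830 i \approx 7830.0 i$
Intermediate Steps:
$H = 64$ ($H = \left(-8\right)^{2} = 64$)
$Z = 15 i$ ($Z = \sqrt{-225} = 15 i \approx 15.0 i$)
$Z \left(458 + H\right) = 15 i \left(458 + 64\right) = 15 i 522 = 7830 i$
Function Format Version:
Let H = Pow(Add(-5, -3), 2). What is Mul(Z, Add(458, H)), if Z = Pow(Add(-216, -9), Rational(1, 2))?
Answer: Mul(7830, I) ≈ Mul(7830.0, I)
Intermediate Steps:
H = 64 (H = Pow(-8, 2) = 64)
Z = Mul(15, I) (Z = Pow(-225, Rational(1, 2)) = Mul(15, I) ≈ Mul(15.000, I))
Mul(Z, Add(458, H)) = Mul(Mul(15, I), Add(458, 64)) = Mul(Mul(15, I), 522) = Mul(7830, I)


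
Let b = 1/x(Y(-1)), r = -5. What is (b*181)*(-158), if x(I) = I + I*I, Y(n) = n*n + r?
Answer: -14299/6 ≈ -2383.2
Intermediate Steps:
Y(n) = -5 + n**2 (Y(n) = n*n - 5 = n**2 - 5 = -5 + n**2)
x(I) = I + I**2
b = 1/12 (b = 1/((-5 + (-1)**2)*(1 + (-5 + (-1)**2))) = 1/((-5 + 1)*(1 + (-5 + 1))) = 1/(-4*(1 - 4)) = 1/(-4*(-3)) = 1/12 ≈ 0.083333)
(b*181)*(-158) = ((1/12)*181)*(-158) = (181/12)*(-158) = -14299/6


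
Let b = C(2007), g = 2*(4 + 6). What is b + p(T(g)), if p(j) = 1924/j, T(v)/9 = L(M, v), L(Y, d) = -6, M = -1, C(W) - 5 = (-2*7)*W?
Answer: -759473/27 ≈ -28129.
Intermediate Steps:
C(W) = 5 - 14*W (C(W) = 5 + (-2*7)*W = 5 - 14*W)
g = 20 (g = 2*10 = 20)
T(v) = -54 (T(v) = 9*(-6) = -54)
b = -28093 (b = 5 - 14*2007 = 5 - 28098 = -28093)
b + p(T(g)) = -28093 + 1924/(-54) = -28093 + 1924*(-1/54) = -28093 - 962/27 = -759473/27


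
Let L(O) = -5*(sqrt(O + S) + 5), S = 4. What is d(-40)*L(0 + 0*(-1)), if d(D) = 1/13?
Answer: -35/13 ≈ -2.6923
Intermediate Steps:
L(O) = -25 - 5*sqrt(4 + O) (L(O) = -5*(sqrt(O + 4) + 5) = -5*(sqrt(4 + O) + 5) = -5*(5 + sqrt(4 + O)) = -25 - 5*sqrt(4 + O))
d(D) = 1/13
d(-40)*L(0 + 0*(-1)) = (-25 - 5*sqrt(4 + (0 + 0*(-1))))/13 = (-25 - 5*sqrt(4 + (0 + 0)))/13 = (-25 - 5*sqrt(4 + 0))/13 = (-25 - 5*sqrt(4))/13 = (-25 - 5*2)/13 = (-25 - 10)/13 = (1/13)*(-35) = -35/13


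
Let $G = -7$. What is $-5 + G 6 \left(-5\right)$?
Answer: $205$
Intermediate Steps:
$-5 + G 6 \left(-5\right) = -5 - 7 \cdot 6 \left(-5\right) = -5 - -210 = -5 + 210 = 205$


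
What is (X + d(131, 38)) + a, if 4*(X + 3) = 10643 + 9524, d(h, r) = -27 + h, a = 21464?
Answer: 106427/4 ≈ 26607.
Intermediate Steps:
X = 20155/4 (X = -3 + (10643 + 9524)/4 = -3 + (1/4)*20167 = -3 + 20167/4 = 20155/4 ≈ 5038.8)
(X + d(131, 38)) + a = (20155/4 + (-27 + 131)) + 21464 = (20155/4 + 104) + 21464 = 20571/4 + 21464 = 106427/4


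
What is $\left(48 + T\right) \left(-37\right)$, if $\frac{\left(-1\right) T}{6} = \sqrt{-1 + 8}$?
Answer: $-1776 + 222 \sqrt{7} \approx -1188.6$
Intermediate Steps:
$T = - 6 \sqrt{7}$ ($T = - 6 \sqrt{-1 + 8} = - 6 \sqrt{7} \approx -15.875$)
$\left(48 + T\right) \left(-37\right) = \left(48 - 6 \sqrt{7}\right) \left(-37\right) = -1776 + 222 \sqrt{7}$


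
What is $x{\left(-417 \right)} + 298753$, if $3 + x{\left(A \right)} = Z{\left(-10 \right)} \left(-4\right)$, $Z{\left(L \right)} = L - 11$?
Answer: $298834$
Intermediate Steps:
$Z{\left(L \right)} = -11 + L$
$x{\left(A \right)} = 81$ ($x{\left(A \right)} = -3 + \left(-11 - 10\right) \left(-4\right) = -3 - -84 = -3 + 84 = 81$)
$x{\left(-417 \right)} + 298753 = 81 + 298753 = 298834$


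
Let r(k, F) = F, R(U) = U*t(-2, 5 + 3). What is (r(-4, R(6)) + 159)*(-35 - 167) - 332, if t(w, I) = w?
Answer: -30026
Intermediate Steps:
R(U) = -2*U (R(U) = U*(-2) = -2*U)
(r(-4, R(6)) + 159)*(-35 - 167) - 332 = (-2*6 + 159)*(-35 - 167) - 332 = (-12 + 159)*(-202) - 332 = 147*(-202) - 332 = -29694 - 332 = -30026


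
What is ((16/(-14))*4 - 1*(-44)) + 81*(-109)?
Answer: -61527/7 ≈ -8789.6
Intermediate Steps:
((16/(-14))*4 - 1*(-44)) + 81*(-109) = ((16*(-1/14))*4 + 44) - 8829 = (-8/7*4 + 44) - 8829 = (-32/7 + 44) - 8829 = 276/7 - 8829 = -61527/7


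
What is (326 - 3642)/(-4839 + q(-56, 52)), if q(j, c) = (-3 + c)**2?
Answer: 1658/1219 ≈ 1.3601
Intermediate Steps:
(326 - 3642)/(-4839 + q(-56, 52)) = (326 - 3642)/(-4839 + (-3 + 52)**2) = -3316/(-4839 + 49**2) = -3316/(-4839 + 2401) = -3316/(-2438) = -3316*(-1/2438) = 1658/1219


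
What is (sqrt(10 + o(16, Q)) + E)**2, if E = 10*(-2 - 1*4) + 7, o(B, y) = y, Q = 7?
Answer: (53 - sqrt(17))**2 ≈ 2388.9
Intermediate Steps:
E = -53 (E = 10*(-2 - 4) + 7 = 10*(-6) + 7 = -60 + 7 = -53)
(sqrt(10 + o(16, Q)) + E)**2 = (sqrt(10 + 7) - 53)**2 = (sqrt(17) - 53)**2 = (-53 + sqrt(17))**2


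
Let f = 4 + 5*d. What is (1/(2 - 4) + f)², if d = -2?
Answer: 169/4 ≈ 42.250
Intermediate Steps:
f = -6 (f = 4 + 5*(-2) = 4 - 10 = -6)
(1/(2 - 4) + f)² = (1/(2 - 4) - 6)² = (1/(-2) - 6)² = (-½ - 6)² = (-13/2)² = 169/4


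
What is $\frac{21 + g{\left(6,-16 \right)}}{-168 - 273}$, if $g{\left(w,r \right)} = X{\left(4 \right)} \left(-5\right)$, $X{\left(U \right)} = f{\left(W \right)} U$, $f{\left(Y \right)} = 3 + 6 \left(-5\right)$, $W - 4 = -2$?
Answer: $- \frac{187}{147} \approx -1.2721$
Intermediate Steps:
$W = 2$ ($W = 4 - 2 = 2$)
$f{\left(Y \right)} = -27$ ($f{\left(Y \right)} = 3 - 30 = -27$)
$X{\left(U \right)} = - 27 U$
$g{\left(w,r \right)} = 540$ ($g{\left(w,r \right)} = \left(-27\right) 4 \left(-5\right) = \left(-108\right) \left(-5\right) = 540$)
$\frac{21 + g{\left(6,-16 \right)}}{-168 - 273} = \frac{21 + 540}{-168 - 273} = \frac{561}{-441} = 561 \left(- \frac{1}{441}\right) = - \frac{187}{147}$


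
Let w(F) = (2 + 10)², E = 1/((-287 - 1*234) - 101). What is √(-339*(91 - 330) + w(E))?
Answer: √81165 ≈ 284.89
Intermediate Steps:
E = -1/622 (E = 1/((-287 - 234) - 101) = 1/(-521 - 101) = 1/(-622) = -1/622 ≈ -0.0016077)
w(F) = 144 (w(F) = 12² = 144)
√(-339*(91 - 330) + w(E)) = √(-339*(91 - 330) + 144) = √(-339*(-239) + 144) = √(81021 + 144) = √81165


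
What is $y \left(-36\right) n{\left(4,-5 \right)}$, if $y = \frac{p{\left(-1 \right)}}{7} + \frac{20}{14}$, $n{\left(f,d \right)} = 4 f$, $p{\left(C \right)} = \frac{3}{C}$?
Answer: $-576$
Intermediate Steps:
$y = 1$ ($y = \frac{3 \frac{1}{-1}}{7} + \frac{20}{14} = 3 \left(-1\right) \frac{1}{7} + 20 \cdot \frac{1}{14} = \left(-3\right) \frac{1}{7} + \frac{10}{7} = - \frac{3}{7} + \frac{10}{7} = 1$)
$y \left(-36\right) n{\left(4,-5 \right)} = 1 \left(-36\right) 4 \cdot 4 = \left(-36\right) 16 = -576$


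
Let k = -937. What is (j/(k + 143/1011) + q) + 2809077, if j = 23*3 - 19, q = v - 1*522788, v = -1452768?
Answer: 394740516947/473582 ≈ 8.3352e+5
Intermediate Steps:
q = -1975556 (q = -1452768 - 1*522788 = -1452768 - 522788 = -1975556)
j = 50 (j = 69 - 19 = 50)
(j/(k + 143/1011) + q) + 2809077 = (50/(-937 + 143/1011) - 1975556) + 2809077 = (50/(-947164/1011) - 1975556) + 2809077 = (-1011/947164*50 - 1975556) + 2809077 = (-25275/473582 - 1975556) + 2809077 = -935587786867/473582 + 2809077 = 394740516947/473582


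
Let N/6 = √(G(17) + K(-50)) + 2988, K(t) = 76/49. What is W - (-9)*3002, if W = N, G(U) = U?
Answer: 44946 + 18*√101/7 ≈ 44972.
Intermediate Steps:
K(t) = 76/49 (K(t) = 76*(1/49) = 76/49)
N = 17928 + 18*√101/7 (N = 6*(√(17 + 76/49) + 2988) = 6*(√(909/49) + 2988) = 6*(3*√101/7 + 2988) = 6*(2988 + 3*√101/7) = 17928 + 18*√101/7 ≈ 17954.)
W = 17928 + 18*√101/7 ≈ 17954.
W - (-9)*3002 = (17928 + 18*√101/7) - (-9)*3002 = (17928 + 18*√101/7) - 1*(-27018) = (17928 + 18*√101/7) + 27018 = 44946 + 18*√101/7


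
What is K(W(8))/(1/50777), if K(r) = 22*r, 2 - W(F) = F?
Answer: -6702564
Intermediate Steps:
W(F) = 2 - F
K(W(8))/(1/50777) = (22*(2 - 1*8))/(1/50777) = (22*(2 - 8))/(1/50777) = (22*(-6))*50777 = -132*50777 = -6702564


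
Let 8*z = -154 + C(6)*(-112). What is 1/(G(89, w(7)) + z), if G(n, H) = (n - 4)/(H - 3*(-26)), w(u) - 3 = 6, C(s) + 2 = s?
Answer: -348/25847 ≈ -0.013464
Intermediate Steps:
C(s) = -2 + s
w(u) = 9 (w(u) = 3 + 6 = 9)
G(n, H) = (-4 + n)/(78 + H) (G(n, H) = (-4 + n)/(H + 78) = (-4 + n)/(78 + H))
z = -301/4 (z = (-154 + (-2 + 6)*(-112))/8 = (-154 + 4*(-112))/8 = (-154 - 448)/8 = (⅛)*(-602) = -301/4 ≈ -75.250)
1/(G(89, w(7)) + z) = 1/((-4 + 89)/(78 + 9) - 301/4) = 1/(85/87 - 301/4) = 1/(-25847/348) = -348/25847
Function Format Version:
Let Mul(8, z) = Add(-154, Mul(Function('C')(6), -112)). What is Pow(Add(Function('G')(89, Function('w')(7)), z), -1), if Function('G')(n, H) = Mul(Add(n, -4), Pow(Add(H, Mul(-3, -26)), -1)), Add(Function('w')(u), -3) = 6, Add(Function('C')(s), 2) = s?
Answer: Rational(-348, 25847) ≈ -0.013464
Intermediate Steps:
Function('C')(s) = Add(-2, s)
Function('w')(u) = 9 (Function('w')(u) = Add(3, 6) = 9)
Function('G')(n, H) = Mul(Pow(Add(78, H), -1), Add(-4, n)) (Function('G')(n, H) = Mul(Add(-4, n), Pow(Add(H, 78), -1)) = Mul(Add(-4, n), Pow(Add(78, H), -1)) = Mul(Pow(Add(78, H), -1), Add(-4, n)))
z = Rational(-301, 4) (z = Mul(Rational(1, 8), Add(-154, Mul(Add(-2, 6), -112))) = Mul(Rational(1, 8), Add(-154, Mul(4, -112))) = Mul(Rational(1, 8), Add(-154, -448)) = Mul(Rational(1, 8), -602) = Rational(-301, 4) ≈ -75.250)
Pow(Add(Function('G')(89, Function('w')(7)), z), -1) = Pow(Add(Mul(Pow(Add(78, 9), -1), Add(-4, 89)), Rational(-301, 4)), -1) = Pow(Add(Mul(Pow(87, -1), 85), Rational(-301, 4)), -1) = Pow(Add(Mul(Rational(1, 87), 85), Rational(-301, 4)), -1) = Pow(Add(Rational(85, 87), Rational(-301, 4)), -1) = Pow(Rational(-25847, 348), -1) = Rational(-348, 25847)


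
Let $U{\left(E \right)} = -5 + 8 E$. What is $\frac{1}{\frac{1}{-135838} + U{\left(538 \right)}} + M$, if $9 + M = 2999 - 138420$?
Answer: $- \frac{79086726650392}{583967561} \approx -1.3543 \cdot 10^{5}$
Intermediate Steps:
$M = -135430$ ($M = -9 + \left(2999 - 138420\right) = -9 - 135421 = -135430$)
$\frac{1}{\frac{1}{-135838} + U{\left(538 \right)}} + M = \frac{1}{\frac{1}{-135838} + \left(-5 + 8 \cdot 538\right)} - 135430 = \frac{1}{- \frac{1}{135838} + \left(-5 + 4304\right)} - 135430 = \frac{1}{- \frac{1}{135838} + 4299} - 135430 = \frac{1}{\frac{583967561}{135838}} - 135430 = \frac{135838}{583967561} - 135430 = - \frac{79086726650392}{583967561}$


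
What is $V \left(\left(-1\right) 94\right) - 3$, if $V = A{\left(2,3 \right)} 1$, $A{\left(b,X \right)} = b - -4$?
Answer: $-567$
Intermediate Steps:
$A{\left(b,X \right)} = 4 + b$ ($A{\left(b,X \right)} = b + 4 = 4 + b$)
$V = 6$ ($V = \left(4 + 2\right) 1 = 6 \cdot 1 = 6$)
$V \left(\left(-1\right) 94\right) - 3 = 6 \left(\left(-1\right) 94\right) - 3 = 6 \left(-94\right) - 3 = -564 - 3 = -567$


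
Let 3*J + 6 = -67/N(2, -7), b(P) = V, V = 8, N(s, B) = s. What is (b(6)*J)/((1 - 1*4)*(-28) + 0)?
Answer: -79/63 ≈ -1.2540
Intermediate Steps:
b(P) = 8
J = -79/6 (J = -2 + (-67/2)/3 = -2 + (-67*1/2)/3 = -2 + (1/3)*(-67/2) = -2 - 67/6 = -79/6 ≈ -13.167)
(b(6)*J)/((1 - 1*4)*(-28) + 0) = (8*(-79/6))/((1 - 1*4)*(-28) + 0) = -316/(3*((1 - 4)*(-28) + 0)) = -316/(3*(-3*(-28) + 0)) = -316/(3*(84 + 0)) = -316/3/84 = -316/3*1/84 = -79/63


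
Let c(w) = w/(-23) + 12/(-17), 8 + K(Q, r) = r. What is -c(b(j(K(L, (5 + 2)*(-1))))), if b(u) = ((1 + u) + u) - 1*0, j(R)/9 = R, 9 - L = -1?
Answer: -4297/391 ≈ -10.990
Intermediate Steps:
L = 10 (L = 9 - 1*(-1) = 9 + 1 = 10)
K(Q, r) = -8 + r
j(R) = 9*R
b(u) = 1 + 2*u (b(u) = (1 + 2*u) + 0 = 1 + 2*u)
c(w) = -12/17 - w/23 (c(w) = w*(-1/23) + 12*(-1/17) = -w/23 - 12/17 = -12/17 - w/23)
-c(b(j(K(L, (5 + 2)*(-1))))) = -(-12/17 - (1 + 2*(9*(-8 + (5 + 2)*(-1))))/23) = -(-12/17 - (1 + 2*(9*(-8 + 7*(-1))))/23) = -(-12/17 - (1 + 2*(9*(-8 - 7)))/23) = -(-12/17 - (1 + 2*(9*(-15)))/23) = -(-12/17 - (1 + 2*(-135))/23) = -(-12/17 - (1 - 270)/23) = -(-12/17 - 1/23*(-269)) = -(-12/17 + 269/23) = -1*4297/391 = -4297/391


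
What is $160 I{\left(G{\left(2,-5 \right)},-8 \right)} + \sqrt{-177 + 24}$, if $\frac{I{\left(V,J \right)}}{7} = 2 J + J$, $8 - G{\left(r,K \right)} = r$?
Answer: $-26880 + 3 i \sqrt{17} \approx -26880.0 + 12.369 i$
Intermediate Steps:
$G{\left(r,K \right)} = 8 - r$
$I{\left(V,J \right)} = 21 J$ ($I{\left(V,J \right)} = 7 \left(2 J + J\right) = 7 \cdot 3 J = 21 J$)
$160 I{\left(G{\left(2,-5 \right)},-8 \right)} + \sqrt{-177 + 24} = 160 \cdot 21 \left(-8\right) + \sqrt{-177 + 24} = 160 \left(-168\right) + \sqrt{-153} = -26880 + 3 i \sqrt{17}$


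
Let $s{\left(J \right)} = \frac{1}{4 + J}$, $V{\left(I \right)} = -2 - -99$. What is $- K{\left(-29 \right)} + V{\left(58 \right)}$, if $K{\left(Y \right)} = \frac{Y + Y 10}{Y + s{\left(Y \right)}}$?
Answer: $\frac{5677}{66} \approx 86.015$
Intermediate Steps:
$V{\left(I \right)} = 97$ ($V{\left(I \right)} = -2 + 99 = 97$)
$K{\left(Y \right)} = \frac{11 Y}{Y + \frac{1}{4 + Y}}$ ($K{\left(Y \right)} = \frac{Y + Y 10}{Y + \frac{1}{4 + Y}} = \frac{Y + 10 Y}{Y + \frac{1}{4 + Y}} = \frac{11 Y}{Y + \frac{1}{4 + Y}}$)
$- K{\left(-29 \right)} + V{\left(58 \right)} = - \frac{11 \left(-29\right) \left(4 - 29\right)}{1 - 29 \left(4 - 29\right)} + 97 = - \frac{11 \left(-29\right) \left(-25\right)}{1 - -725} + 97 = - \frac{11 \left(-29\right) \left(-25\right)}{1 + 725} + 97 = - \frac{11 \left(-29\right) \left(-25\right)}{726} + 97 = \left(-1\right) \frac{725}{66} + 97 = - \frac{725}{66} + 97 = \frac{5677}{66}$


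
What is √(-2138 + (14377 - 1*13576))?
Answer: I*√1337 ≈ 36.565*I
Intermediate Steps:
√(-2138 + (14377 - 1*13576)) = √(-2138 + (14377 - 13576)) = √(-2138 + 801) = √(-1337) = I*√1337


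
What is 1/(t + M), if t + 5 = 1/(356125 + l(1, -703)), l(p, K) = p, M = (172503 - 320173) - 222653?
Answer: -356126/131883429327 ≈ -2.7003e-6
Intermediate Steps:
M = -370323 (M = -147670 - 222653 = -370323)
t = -1780629/356126 (t = -5 + 1/(356125 + 1) = -5 + 1/356126 = -1780629/356126 ≈ -5.0000)
1/(t + M) = 1/(-1780629/356126 - 370323) = 1/(-131883429327/356126) = -356126/131883429327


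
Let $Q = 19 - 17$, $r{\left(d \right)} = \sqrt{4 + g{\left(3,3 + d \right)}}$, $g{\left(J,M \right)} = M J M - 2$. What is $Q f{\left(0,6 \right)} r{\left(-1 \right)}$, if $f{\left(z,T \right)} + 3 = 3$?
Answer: $0$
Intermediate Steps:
$g{\left(J,M \right)} = -2 + J M^{2}$ ($g{\left(J,M \right)} = J M M - 2 = J M^{2} - 2 = -2 + J M^{2}$)
$f{\left(z,T \right)} = 0$ ($f{\left(z,T \right)} = -3 + 3 = 0$)
$r{\left(d \right)} = \sqrt{2 + 3 \left(3 + d\right)^{2}}$ ($r{\left(d \right)} = \sqrt{4 + \left(-2 + 3 \left(3 + d\right)^{2}\right)} = \sqrt{2 + 3 \left(3 + d\right)^{2}}$)
$Q = 2$ ($Q = 19 - 17 = 2$)
$Q f{\left(0,6 \right)} r{\left(-1 \right)} = 2 \cdot 0 \sqrt{2 + 3 \left(3 - 1\right)^{2}} = 0 \sqrt{2 + 3 \cdot 2^{2}} = 0 \sqrt{2 + 3 \cdot 4} = 0 \sqrt{2 + 12} = 0 \sqrt{14} = 0$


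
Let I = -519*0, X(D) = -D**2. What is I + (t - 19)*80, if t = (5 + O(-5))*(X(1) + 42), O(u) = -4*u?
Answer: 80480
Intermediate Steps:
t = 1025 (t = (5 - 4*(-5))*(-1*1**2 + 42) = (5 + 20)*(-1*1 + 42) = 25*(-1 + 42) = 25*41 = 1025)
I = 0
I + (t - 19)*80 = 0 + (1025 - 19)*80 = 0 + 1006*80 = 0 + 80480 = 80480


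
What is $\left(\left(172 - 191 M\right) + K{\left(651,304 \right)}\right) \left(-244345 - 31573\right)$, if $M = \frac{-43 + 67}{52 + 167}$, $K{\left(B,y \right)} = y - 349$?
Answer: $- \frac{2136433074}{73} \approx -2.9266 \cdot 10^{7}$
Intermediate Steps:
$K{\left(B,y \right)} = -349 + y$
$M = \frac{8}{73}$ ($M = \frac{24}{219} = 24 \cdot \frac{1}{219} = \frac{8}{73} \approx 0.10959$)
$\left(\left(172 - 191 M\right) + K{\left(651,304 \right)}\right) \left(-244345 - 31573\right) = \left(\left(172 - \frac{1528}{73}\right) + \left(-349 + 304\right)\right) \left(-244345 - 31573\right) = \left(\left(172 - \frac{1528}{73}\right) - 45\right) \left(-275918\right) = \left(\frac{11028}{73} - 45\right) \left(-275918\right) = \frac{7743}{73} \left(-275918\right) = - \frac{2136433074}{73}$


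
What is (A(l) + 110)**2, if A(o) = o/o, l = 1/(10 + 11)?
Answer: 12321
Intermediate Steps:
l = 1/21 ≈ 0.047619
A(o) = 1
(A(l) + 110)**2 = (1 + 110)**2 = 111**2 = 12321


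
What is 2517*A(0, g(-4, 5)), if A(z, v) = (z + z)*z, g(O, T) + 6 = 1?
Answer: 0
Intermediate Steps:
g(O, T) = -5 (g(O, T) = -6 + 1 = -5)
A(z, v) = 2*z**2 (A(z, v) = (2*z)*z = 2*z**2)
2517*A(0, g(-4, 5)) = 2517*(2*0**2) = 2517*(2*0) = 2517*0 = 0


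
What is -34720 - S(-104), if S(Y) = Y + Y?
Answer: -34512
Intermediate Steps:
S(Y) = 2*Y
-34720 - S(-104) = -34720 - 2*(-104) = -34720 - 1*(-208) = -34720 + 208 = -34512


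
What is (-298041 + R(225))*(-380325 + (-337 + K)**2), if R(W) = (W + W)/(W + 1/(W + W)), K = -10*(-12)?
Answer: 10055978393645676/101251 ≈ 9.9317e+10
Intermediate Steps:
K = 120
R(W) = 2*W/(W + 1/(2*W)) (R(W) = (2*W)/(W + 1/(2*W)) = 2*W/(W + 1/(2*W)))
(-298041 + R(225))*(-380325 + (-337 + K)**2) = (-298041 + 4*225**2/(1 + 2*225**2))*(-380325 + (-337 + 120)**2) = (-298041 + 4*50625/(1 + 2*50625))*(-380325 + (-217)**2) = (-298041 + 4*50625/(1 + 101250))*(-380325 + 47089) = (-298041 + 4*50625/101251)*(-333236) = (-298041 + 4*50625*(1/101251))*(-333236) = (-298041 + 202500/101251)*(-333236) = -30176746791/101251*(-333236) = 10055978393645676/101251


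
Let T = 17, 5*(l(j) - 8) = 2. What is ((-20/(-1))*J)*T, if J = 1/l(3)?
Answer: 850/21 ≈ 40.476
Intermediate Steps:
l(j) = 42/5 (l(j) = 8 + (⅕)*2 = 8 + ⅖ = 42/5)
J = 5/42 (J = 1/(42/5) = 5/42 ≈ 0.11905)
((-20/(-1))*J)*T = (-20/(-1)*(5/42))*17 = (-20*(-1)*(5/42))*17 = (20*(5/42))*17 = (50/21)*17 = 850/21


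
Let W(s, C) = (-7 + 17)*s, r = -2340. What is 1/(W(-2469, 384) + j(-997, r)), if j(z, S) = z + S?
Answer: -1/28027 ≈ -3.5680e-5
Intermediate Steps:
j(z, S) = S + z
W(s, C) = 10*s
1/(W(-2469, 384) + j(-997, r)) = 1/(10*(-2469) + (-2340 - 997)) = 1/(-24690 - 3337) = 1/(-28027) = -1/28027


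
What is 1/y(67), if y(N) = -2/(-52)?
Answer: 26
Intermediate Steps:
y(N) = 1/26 (y(N) = -2*(-1/52) = 1/26)
1/y(67) = 1/(1/26) = 26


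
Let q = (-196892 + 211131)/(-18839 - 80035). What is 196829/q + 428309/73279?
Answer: -1426096345648483/1043419681 ≈ -1.3668e+6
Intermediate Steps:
q = -14239/98874 (q = 14239/(-98874) = 14239*(-1/98874) = -14239/98874 ≈ -0.14401)
196829/q + 428309/73279 = 196829/(-14239/98874) + 428309/73279 = 196829*(-98874/14239) + 428309*(1/73279) = -19461270546/14239 + 428309/73279 = -1426096345648483/1043419681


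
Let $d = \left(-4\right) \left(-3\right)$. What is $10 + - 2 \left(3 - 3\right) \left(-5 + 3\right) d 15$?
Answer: $10$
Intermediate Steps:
$d = 12$
$10 + - 2 \left(3 - 3\right) \left(-5 + 3\right) d 15 = 10 + - 2 \left(3 - 3\right) \left(-5 + 3\right) 12 \cdot 15 = 10 + - 2 \cdot 0 \left(-2\right) 12 \cdot 15 = 10 + \left(-2\right) 0 \cdot 12 \cdot 15 = 10 + 0 \cdot 12 \cdot 15 = 10 + 0 \cdot 15 = 10 + 0 = 10$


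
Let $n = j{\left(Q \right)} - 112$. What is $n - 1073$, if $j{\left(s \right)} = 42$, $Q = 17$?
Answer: $-1143$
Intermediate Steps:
$n = -70$ ($n = 42 - 112 = -70$)
$n - 1073 = -70 - 1073 = -1143$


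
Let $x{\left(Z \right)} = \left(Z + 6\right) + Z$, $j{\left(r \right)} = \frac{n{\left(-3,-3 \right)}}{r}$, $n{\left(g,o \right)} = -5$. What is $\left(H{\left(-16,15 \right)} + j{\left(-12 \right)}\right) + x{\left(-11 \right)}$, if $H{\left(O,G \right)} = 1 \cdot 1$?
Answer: $- \frac{175}{12} \approx -14.583$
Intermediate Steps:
$H{\left(O,G \right)} = 1$
$j{\left(r \right)} = - \frac{5}{r}$
$x{\left(Z \right)} = 6 + 2 Z$ ($x{\left(Z \right)} = \left(6 + Z\right) + Z = 6 + 2 Z$)
$\left(H{\left(-16,15 \right)} + j{\left(-12 \right)}\right) + x{\left(-11 \right)} = \left(1 - \frac{5}{-12}\right) + \left(6 + 2 \left(-11\right)\right) = \left(1 - - \frac{5}{12}\right) + \left(6 - 22\right) = \left(1 + \frac{5}{12}\right) - 16 = \frac{17}{12} - 16 = - \frac{175}{12}$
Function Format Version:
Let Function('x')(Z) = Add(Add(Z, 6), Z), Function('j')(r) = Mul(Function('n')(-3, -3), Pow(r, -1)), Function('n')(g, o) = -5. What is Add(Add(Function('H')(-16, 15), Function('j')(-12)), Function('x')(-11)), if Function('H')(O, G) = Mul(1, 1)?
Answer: Rational(-175, 12) ≈ -14.583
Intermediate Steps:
Function('H')(O, G) = 1
Function('j')(r) = Mul(-5, Pow(r, -1))
Function('x')(Z) = Add(6, Mul(2, Z)) (Function('x')(Z) = Add(Add(6, Z), Z) = Add(6, Mul(2, Z)))
Add(Add(Function('H')(-16, 15), Function('j')(-12)), Function('x')(-11)) = Add(Add(1, Mul(-5, Pow(-12, -1))), Add(6, Mul(2, -11))) = Add(Add(1, Mul(-5, Rational(-1, 12))), Add(6, -22)) = Add(Add(1, Rational(5, 12)), -16) = Add(Rational(17, 12), -16) = Rational(-175, 12)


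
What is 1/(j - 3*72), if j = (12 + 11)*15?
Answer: 1/129 ≈ 0.0077519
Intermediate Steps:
j = 345 (j = 23*15 = 345)
1/(j - 3*72) = 1/(345 - 3*72) = 1/(345 - 216) = 1/129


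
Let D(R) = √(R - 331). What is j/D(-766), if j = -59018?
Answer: 59018*I*√1097/1097 ≈ 1781.9*I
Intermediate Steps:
D(R) = √(-331 + R)
j/D(-766) = -59018/√(-331 - 766) = -59018*(-I*√1097/1097) = -(-59018)*I*√1097/1097 = 59018*I*√1097/1097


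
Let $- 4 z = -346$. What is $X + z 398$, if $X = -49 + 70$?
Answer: $34448$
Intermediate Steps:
$z = \frac{173}{2}$ ($z = \left(- \frac{1}{4}\right) \left(-346\right) = \frac{173}{2} \approx 86.5$)
$X = 21$
$X + z 398 = 21 + \frac{173}{2} \cdot 398 = 21 + 34427 = 34448$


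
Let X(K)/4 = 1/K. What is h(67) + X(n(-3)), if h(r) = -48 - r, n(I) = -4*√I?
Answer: -115 + I*√3/3 ≈ -115.0 + 0.57735*I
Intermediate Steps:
X(K) = 4/K
h(67) + X(n(-3)) = (-48 - 1*67) + 4/((-4*I*√3)) = (-48 - 67) + 4/((-4*I*√3)) = -115 + 4/((-4*I*√3)) = -115 + 4*(I*√3/12) = -115 + I*√3/3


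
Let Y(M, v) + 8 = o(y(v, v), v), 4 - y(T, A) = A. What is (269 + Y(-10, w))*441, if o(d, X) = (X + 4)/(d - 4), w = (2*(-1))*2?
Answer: 115101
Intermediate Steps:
y(T, A) = 4 - A
w = -4 (w = -2*2 = -4)
o(d, X) = (4 + X)/(-4 + d)
Y(M, v) = -8 - (4 + v)/v (Y(M, v) = -8 + (4 + v)/(-4 + (4 - v)) = -8 + (4 + v)/((-v)) = -8 + (-1/v)*(4 + v) = -8 - (4 + v)/v)
(269 + Y(-10, w))*441 = (269 + (-9 - 4/(-4)))*441 = (269 + (-9 - 4*(-¼)))*441 = (269 + (-9 + 1))*441 = (269 - 8)*441 = 261*441 = 115101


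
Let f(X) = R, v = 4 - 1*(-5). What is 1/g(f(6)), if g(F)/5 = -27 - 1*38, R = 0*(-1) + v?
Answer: -1/325 ≈ -0.0030769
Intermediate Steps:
v = 9 (v = 4 + 5 = 9)
R = 9 (R = 0*(-1) + 9 = 0 + 9 = 9)
f(X) = 9
g(F) = -325 (g(F) = 5*(-27 - 1*38) = 5*(-27 - 38) = 5*(-65) = -325)
1/g(f(6)) = 1/(-325) = -1/325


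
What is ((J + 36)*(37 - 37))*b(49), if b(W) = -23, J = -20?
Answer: 0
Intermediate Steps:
((J + 36)*(37 - 37))*b(49) = ((-20 + 36)*(37 - 37))*(-23) = (16*0)*(-23) = 0*(-23) = 0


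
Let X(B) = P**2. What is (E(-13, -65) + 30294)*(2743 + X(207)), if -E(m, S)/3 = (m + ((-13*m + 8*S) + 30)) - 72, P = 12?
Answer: 90975144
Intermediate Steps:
X(B) = 144 (X(B) = 12**2 = 144)
E(m, S) = 126 - 24*S + 36*m (E(m, S) = -3*((m + ((-13*m + 8*S) + 30)) - 72) = -3*((m + (30 - 13*m + 8*S)) - 72) = -3*((30 - 12*m + 8*S) - 72) = -3*(-42 - 12*m + 8*S) = 126 - 24*S + 36*m)
(E(-13, -65) + 30294)*(2743 + X(207)) = ((126 - 24*(-65) + 36*(-13)) + 30294)*(2743 + 144) = ((126 + 1560 - 468) + 30294)*2887 = (1218 + 30294)*2887 = 31512*2887 = 90975144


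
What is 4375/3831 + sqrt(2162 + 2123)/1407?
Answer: 4375/3831 + sqrt(4285)/1407 ≈ 1.1885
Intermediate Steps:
4375/3831 + sqrt(2162 + 2123)/1407 = 4375*(1/3831) + sqrt(4285)*(1/1407) = 4375/3831 + sqrt(4285)/1407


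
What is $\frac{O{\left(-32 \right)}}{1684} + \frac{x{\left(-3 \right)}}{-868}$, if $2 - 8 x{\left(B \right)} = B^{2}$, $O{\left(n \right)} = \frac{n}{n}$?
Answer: $\frac{669}{417632} \approx 0.0016019$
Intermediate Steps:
$O{\left(n \right)} = 1$
$x{\left(B \right)} = \frac{1}{4} - \frac{B^{2}}{8}$
$\frac{O{\left(-32 \right)}}{1684} + \frac{x{\left(-3 \right)}}{-868} = 1 \cdot \frac{1}{1684} + \frac{\frac{1}{4} - \frac{\left(-3\right)^{2}}{8}}{-868} = 1 \cdot \frac{1}{1684} + \left(\frac{1}{4} - \frac{9}{8}\right) \left(- \frac{1}{868}\right) = \frac{1}{1684} + \left(\frac{1}{4} - \frac{9}{8}\right) \left(- \frac{1}{868}\right) = \frac{1}{1684} - - \frac{1}{992} = \frac{1}{1684} + \frac{1}{992} = \frac{669}{417632}$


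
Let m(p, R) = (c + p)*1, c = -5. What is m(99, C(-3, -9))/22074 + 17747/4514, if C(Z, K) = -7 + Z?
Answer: 196085797/49821018 ≈ 3.9358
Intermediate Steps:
m(p, R) = -5 + p (m(p, R) = (-5 + p)*1 = -5 + p)
m(99, C(-3, -9))/22074 + 17747/4514 = (-5 + 99)/22074 + 17747/4514 = 94*(1/22074) + 17747*(1/4514) = 47/11037 + 17747/4514 = 196085797/49821018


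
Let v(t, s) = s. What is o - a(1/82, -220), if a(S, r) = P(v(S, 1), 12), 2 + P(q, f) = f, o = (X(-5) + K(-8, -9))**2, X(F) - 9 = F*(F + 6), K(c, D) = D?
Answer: 15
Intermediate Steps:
X(F) = 9 + F*(6 + F) (X(F) = 9 + F*(F + 6) = 9 + F*(6 + F))
o = 25 (o = ((9 + (-5)**2 + 6*(-5)) - 9)**2 = ((9 + 25 - 30) - 9)**2 = (4 - 9)**2 = (-5)**2 = 25)
P(q, f) = -2 + f
a(S, r) = 10 (a(S, r) = -2 + 12 = 10)
o - a(1/82, -220) = 25 - 1*10 = 25 - 10 = 15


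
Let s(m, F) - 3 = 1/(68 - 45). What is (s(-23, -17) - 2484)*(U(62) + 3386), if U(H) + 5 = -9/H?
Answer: -5980468503/713 ≈ -8.3878e+6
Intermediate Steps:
U(H) = -5 - 9/H
s(m, F) = 70/23 (s(m, F) = 3 + 1/(68 - 45) = 3 + 1/23 = 70/23)
(s(-23, -17) - 2484)*(U(62) + 3386) = (70/23 - 2484)*((-5 - 9/62) + 3386) = -57062*((-5 - 9*1/62) + 3386)/23 = -57062*((-5 - 9/62) + 3386)/23 = -57062*(-319/62 + 3386)/23 = -57062/23*209613/62 = -5980468503/713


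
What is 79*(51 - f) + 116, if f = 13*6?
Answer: -2017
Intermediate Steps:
f = 78
79*(51 - f) + 116 = 79*(51 - 1*78) + 116 = 79*(51 - 78) + 116 = 79*(-27) + 116 = -2133 + 116 = -2017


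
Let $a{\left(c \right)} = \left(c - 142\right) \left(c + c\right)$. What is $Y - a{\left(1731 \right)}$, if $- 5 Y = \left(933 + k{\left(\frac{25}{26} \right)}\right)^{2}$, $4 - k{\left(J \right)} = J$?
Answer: $- \frac{19186068409}{3380} \approx -5.6764 \cdot 10^{6}$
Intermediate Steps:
$k{\left(J \right)} = 4 - J$
$Y = - \frac{592289569}{3380}$ ($Y = - \frac{\left(933 + \left(4 - \frac{25}{26}\right)\right)^{2}}{5} = - \frac{\left(933 + \frac{79}{26}\right)^{2}}{5} = - \frac{\left(\frac{24337}{26}\right)^{2}}{5} = \left(- \frac{1}{5}\right) \frac{592289569}{676} = - \frac{592289569}{3380} \approx -1.7523 \cdot 10^{5}$)
$a{\left(c \right)} = 2 c \left(-142 + c\right)$ ($a{\left(c \right)} = \left(-142 + c\right) 2 c = 2 c \left(-142 + c\right)$)
$Y - a{\left(1731 \right)} = - \frac{592289569}{3380} - 2 \cdot 1731 \left(-142 + 1731\right) = - \frac{592289569}{3380} - 2 \cdot 1731 \cdot 1589 = - \frac{592289569}{3380} - 5501118 = - \frac{19186068409}{3380}$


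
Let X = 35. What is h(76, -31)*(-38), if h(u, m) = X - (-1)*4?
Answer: -1482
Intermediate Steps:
h(u, m) = 39 (h(u, m) = 35 - (-1)*4 = 35 - 1*(-4) = 35 + 4 = 39)
h(76, -31)*(-38) = 39*(-38) = -1482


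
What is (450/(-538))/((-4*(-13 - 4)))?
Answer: -225/18292 ≈ -0.012300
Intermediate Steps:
(450/(-538))/((-4*(-13 - 4))) = (450*(-1/538))/((-4*(-17))) = -225/269/68 = -225/269*1/68 = -225/18292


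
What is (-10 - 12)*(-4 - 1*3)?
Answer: 154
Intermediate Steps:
(-10 - 12)*(-4 - 1*3) = -22*(-4 - 3) = -22*(-7) = 154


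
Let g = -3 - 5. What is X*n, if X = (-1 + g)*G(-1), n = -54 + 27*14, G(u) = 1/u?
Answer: 2916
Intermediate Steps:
g = -8
n = 324 (n = -54 + 378 = 324)
X = 9 (X = (-1 - 8)/(-1) = -9*(-1) = 9)
X*n = 9*324 = 2916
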